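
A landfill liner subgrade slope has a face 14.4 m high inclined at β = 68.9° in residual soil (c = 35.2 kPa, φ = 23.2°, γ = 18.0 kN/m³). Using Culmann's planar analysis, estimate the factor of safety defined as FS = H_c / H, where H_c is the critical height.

H_c = (4c/γ) · sinβ cosφ / [1 − cos(β − φ)]
    = (4·35.2/18.0) · sin68.9°·cos23.2° / [1 − cos45.7°]
    = 7.822 · 0.8575 / 0.3016 = 22.24 m
FS = H_c / H = 22.24 / 14.4 = 1.545

FS = 1.54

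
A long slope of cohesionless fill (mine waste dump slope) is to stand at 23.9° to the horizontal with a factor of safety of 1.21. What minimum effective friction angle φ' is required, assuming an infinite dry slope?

FS = tanφ'/tanβ ⇒ tanφ' = FS · tanβ = 1.21 · tan23.9° = 0.5362
φ' = arctan(0.5362) = 28.20°

φ' = 28.2°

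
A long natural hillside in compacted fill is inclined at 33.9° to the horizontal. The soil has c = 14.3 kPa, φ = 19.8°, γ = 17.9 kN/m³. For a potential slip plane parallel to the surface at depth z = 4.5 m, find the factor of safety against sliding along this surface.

FS = 0.92

For an infinite slope with a slip plane parallel to the surface (no pore pressure): FS = [c + γz cos²β tanφ] / [γz sinβ cosβ].
γz = 17.9·4.5 = 80.55 kN/m²
Numerator = 14.3 + 80.55·cos²33.9°·tan19.8° = 14.3 + 80.55·0.6889·0.3600 = 34.279 kPa
Denominator = 80.55·sin33.9°·cos33.9° = 80.55·0.5577·0.8300 = 37.289 kPa
FS = 34.279 / 37.289 = 0.919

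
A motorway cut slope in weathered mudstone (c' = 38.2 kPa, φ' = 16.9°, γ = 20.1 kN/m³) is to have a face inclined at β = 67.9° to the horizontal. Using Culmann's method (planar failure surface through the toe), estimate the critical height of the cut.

H_c = 18.18 m

Culmann's analysis gives the critical failure plane at α_cr = (β + φ')/2 = (67.9 + 16.9)/2 = 42.4°, and the critical height
H_c = (4c'/γ) · sinβ cosφ' / [1 − cos(β − φ')]
    = (4·38.2/20.1) · sin67.9°·cos16.9° / [1 − cos(51.0°)]
    = 7.602 · 0.9265·0.9568 / [1 − 0.6293]
    = 7.602 · 0.8865 / 0.3707
    = 18.18 m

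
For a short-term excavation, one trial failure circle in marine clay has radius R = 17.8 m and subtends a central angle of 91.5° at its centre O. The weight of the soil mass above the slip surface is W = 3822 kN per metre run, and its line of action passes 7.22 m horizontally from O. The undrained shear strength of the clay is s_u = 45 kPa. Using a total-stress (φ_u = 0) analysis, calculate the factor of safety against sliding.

FS = 0.83

Taking moments about the centre O, the resisting moment is provided by the undrained shear strength acting along the arc:
Arc length L_a = R·θ = 17.8·(91.5°·π/180) = 17.8·1.5970 = 28.43 m
M_R = s_u·L_a·R = 45·28.43·17.8 = 22769.4 kN·m/m
M_D = W·d = 3822·7.22 = 27594.8 kN·m/m
FS = M_R / M_D = 22769.4 / 27594.8 = 0.825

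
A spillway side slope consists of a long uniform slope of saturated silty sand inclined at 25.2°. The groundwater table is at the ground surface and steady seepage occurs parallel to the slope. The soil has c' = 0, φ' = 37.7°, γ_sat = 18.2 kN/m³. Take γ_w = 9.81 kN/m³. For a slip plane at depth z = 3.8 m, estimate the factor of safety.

FS = 0.76

With seepage parallel to the slope and the water table at the surface, the effective normal stress on the slip plane uses the buoyant unit weight γ' = γ_sat − γ_w while the driving shear stress uses γ_sat:
FS = [c' + γ' z cos²β tanφ'] / [γ_sat z sinβ cosβ]
(For c' = 0 this reduces to FS = (γ'/γ_sat)·tanφ'/tanβ.)
γ' = 18.2 − 9.81 = 8.39 kN/m³
Numerator = 0.0 + 8.39·3.8·cos²25.2°·tan37.7° = 0.0 + 8.39·3.8·0.8187·0.7729 = 20.174 kPa
Denominator = 18.2·3.8·sin25.2°·cos25.2° = 18.2·3.8·0.4258·0.9048 = 26.644 kPa
FS = 20.174 / 26.644 = 0.757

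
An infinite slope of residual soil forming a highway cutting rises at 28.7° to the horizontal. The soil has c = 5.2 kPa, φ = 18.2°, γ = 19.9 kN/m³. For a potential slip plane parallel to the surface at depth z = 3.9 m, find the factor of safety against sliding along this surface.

FS = 0.76

For an infinite slope with a slip plane parallel to the surface (no pore pressure): FS = [c + γz cos²β tanφ] / [γz sinβ cosβ].
γz = 19.9·3.9 = 77.61 kN/m²
Numerator = 5.2 + 77.61·cos²28.7°·tan18.2° = 5.2 + 77.61·0.7694·0.3288 = 24.832 kPa
Denominator = 77.61·sin28.7°·cos28.7° = 77.61·0.4802·0.8771 = 32.691 kPa
FS = 24.832 / 32.691 = 0.760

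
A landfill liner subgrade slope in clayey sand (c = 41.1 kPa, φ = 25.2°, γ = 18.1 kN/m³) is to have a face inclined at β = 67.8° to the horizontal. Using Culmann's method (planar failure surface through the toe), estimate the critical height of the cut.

H_c = 28.83 m

Culmann's analysis gives the critical failure plane at α_cr = (β + φ)/2 = (67.8 + 25.2)/2 = 46.5°, and the critical height
H_c = (4c/γ) · sinβ cosφ / [1 − cos(β − φ)]
    = (4·41.1/18.1) · sin67.8°·cos25.2° / [1 − cos(42.6°)]
    = 9.083 · 0.9259·0.9048 / [1 − 0.7361]
    = 9.083 · 0.8378 / 0.2639
    = 28.83 m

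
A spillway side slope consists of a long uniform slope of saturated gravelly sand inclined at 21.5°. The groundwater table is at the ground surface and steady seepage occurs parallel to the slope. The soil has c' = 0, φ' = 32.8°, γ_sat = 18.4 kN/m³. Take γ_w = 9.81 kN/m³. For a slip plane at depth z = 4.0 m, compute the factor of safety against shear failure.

FS = 0.76

With seepage parallel to the slope and the water table at the surface, the effective normal stress on the slip plane uses the buoyant unit weight γ' = γ_sat − γ_w while the driving shear stress uses γ_sat:
FS = [c' + γ' z cos²β tanφ'] / [γ_sat z sinβ cosβ]
(For c' = 0 this reduces to FS = (γ'/γ_sat)·tanφ'/tanβ.)
γ' = 18.4 − 9.81 = 8.59 kN/m³
Numerator = 0.0 + 8.59·4.0·cos²21.5°·tan32.8° = 0.0 + 8.59·4.0·0.8657·0.6445 = 19.169 kPa
Denominator = 18.4·4.0·sin21.5°·cos21.5° = 18.4·4.0·0.3665·0.9304 = 25.098 kPa
FS = 19.169 / 25.098 = 0.764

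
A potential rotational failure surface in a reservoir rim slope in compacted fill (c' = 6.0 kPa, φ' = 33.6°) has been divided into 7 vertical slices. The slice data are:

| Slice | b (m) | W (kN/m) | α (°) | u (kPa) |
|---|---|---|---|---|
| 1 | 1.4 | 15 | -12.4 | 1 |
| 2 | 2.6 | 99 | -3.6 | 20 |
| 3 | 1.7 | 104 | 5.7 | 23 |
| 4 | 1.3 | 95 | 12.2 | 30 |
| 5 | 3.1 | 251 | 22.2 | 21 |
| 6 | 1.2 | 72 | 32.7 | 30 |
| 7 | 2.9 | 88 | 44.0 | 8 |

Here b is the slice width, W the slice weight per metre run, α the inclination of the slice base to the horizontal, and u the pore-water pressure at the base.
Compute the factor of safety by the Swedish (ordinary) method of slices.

Ordinary method of slices: FS = Σ[c'·Δl_i + (W_i cosα_i − u_i·Δl_i)·tanφ'] / Σ W_i sinα_i, with Δl_i = b_i / cosα_i.
Slice 1: Δl = 1.4/cos(-12.4°) = 1.433 m; N'_1 = 15·cos(-12.4°) − 1·1.433 = 13.2; c'Δl = 8.60; W sinα = -3.2
Slice 2: Δl = 2.6/cos(-3.6°) = 2.605 m; N'_2 = 99·cos(-3.6°) − 20·2.605 = 46.7; c'Δl = 15.63; W sinα = -6.2
Slice 3: Δl = 1.7/cos5.7° = 1.708 m; N'_3 = 104·cos5.7° − 23·1.708 = 64.2; c'Δl = 10.25; W sinα = 10.3
Slice 4: Δl = 1.3/cos12.2° = 1.330 m; N'_4 = 95·cos12.2° − 30·1.330 = 53.0; c'Δl = 7.98; W sinα = 20.1
Slice 5: Δl = 3.1/cos22.2° = 3.348 m; N'_5 = 251·cos22.2° − 21·3.348 = 162.1; c'Δl = 20.09; W sinα = 94.8
Slice 6: Δl = 1.2/cos32.7° = 1.426 m; N'_6 = 72·cos32.7° − 30·1.426 = 17.8; c'Δl = 8.56; W sinα = 38.9
Slice 7: Δl = 2.9/cos44.0° = 4.031 m; N'_7 = 88·cos44.0° − 8·4.031 = 31.1; c'Δl = 24.19; W sinα = 61.1
Σc'Δl = 95.3 kN/m; ΣN' = 388.0 kN/m; ΣW sinα = 215.8 kN/m
Resisting = 95.3 + 388.0·tan33.6° = 95.3 + 257.8 = 353.1 kN/m
FS = 353.1 / 215.8 = 1.636

FS = 1.64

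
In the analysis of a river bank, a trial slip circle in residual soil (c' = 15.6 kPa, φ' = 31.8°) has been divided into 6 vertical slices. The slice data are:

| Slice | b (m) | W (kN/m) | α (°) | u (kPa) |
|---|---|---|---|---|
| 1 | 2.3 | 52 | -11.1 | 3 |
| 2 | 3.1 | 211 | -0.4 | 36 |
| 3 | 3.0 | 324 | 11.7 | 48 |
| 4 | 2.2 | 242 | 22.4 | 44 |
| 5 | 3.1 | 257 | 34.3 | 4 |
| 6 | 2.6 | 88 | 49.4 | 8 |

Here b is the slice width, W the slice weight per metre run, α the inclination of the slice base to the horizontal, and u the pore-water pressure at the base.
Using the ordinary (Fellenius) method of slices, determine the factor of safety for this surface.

Ordinary method of slices: FS = Σ[c'·Δl_i + (W_i cosα_i − u_i·Δl_i)·tanφ'] / Σ W_i sinα_i, with Δl_i = b_i / cosα_i.
Slice 1: Δl = 2.3/cos(-11.1°) = 2.344 m; N'_1 = 52·cos(-11.1°) − 3·2.344 = 44.0; c'Δl = 36.56; W sinα = -10.0
Slice 2: Δl = 3.1/cos(-0.4°) = 3.100 m; N'_2 = 211·cos(-0.4°) − 36·3.100 = 99.4; c'Δl = 48.36; W sinα = -1.5
Slice 3: Δl = 3.0/cos11.7° = 3.064 m; N'_3 = 324·cos11.7° − 48·3.064 = 170.2; c'Δl = 47.79; W sinα = 65.7
Slice 4: Δl = 2.2/cos22.4° = 2.380 m; N'_4 = 242·cos22.4° − 44·2.380 = 119.0; c'Δl = 37.12; W sinα = 92.2
Slice 5: Δl = 3.1/cos34.3° = 3.753 m; N'_5 = 257·cos34.3° − 4·3.753 = 197.3; c'Δl = 58.54; W sinα = 144.8
Slice 6: Δl = 2.6/cos49.4° = 3.995 m; N'_6 = 88·cos49.4° − 8·3.995 = 25.3; c'Δl = 62.33; W sinα = 66.8
Σc'Δl = 290.7 kN/m; ΣN' = 655.2 kN/m; ΣW sinα = 358.1 kN/m
Resisting = 290.7 + 655.2·tan31.8° = 290.7 + 406.3 = 697.0 kN/m
FS = 697.0 / 358.1 = 1.946

FS = 1.95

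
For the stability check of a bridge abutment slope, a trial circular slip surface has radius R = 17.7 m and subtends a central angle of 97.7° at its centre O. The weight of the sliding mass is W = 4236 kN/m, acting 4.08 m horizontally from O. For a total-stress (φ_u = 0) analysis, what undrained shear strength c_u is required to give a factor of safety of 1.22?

FS = c_u·L_a·R / (W·d), so c_u = FS·W·d / (L_a·R).
Arc length L_a = R·θ = 17.7·(97.7°·π/180) = 17.7·1.7052 = 30.18 m
c_u = 1.22·4236·4.08 / (30.18·17.7) = 21085.1 / 534.22 = 39.47 kPa

c_u = 39.5 kPa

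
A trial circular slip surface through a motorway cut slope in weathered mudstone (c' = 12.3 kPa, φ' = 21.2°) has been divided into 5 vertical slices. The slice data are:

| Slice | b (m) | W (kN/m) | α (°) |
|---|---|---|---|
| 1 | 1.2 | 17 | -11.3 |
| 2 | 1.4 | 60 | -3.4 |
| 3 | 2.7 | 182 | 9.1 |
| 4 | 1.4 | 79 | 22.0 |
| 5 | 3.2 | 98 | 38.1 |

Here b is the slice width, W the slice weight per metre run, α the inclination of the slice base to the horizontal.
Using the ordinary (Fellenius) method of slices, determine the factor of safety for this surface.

FS = 2.61

Ordinary method of slices: FS = Σ[c'·Δl_i + (W_i cosα_i)·tanφ'] / Σ W_i sinα_i, with Δl_i = b_i / cosα_i.
Slice 1: Δl = 1.2/cos(-11.3°) = 1.224 m; N'_1 = 17·cos(-11.3°) = 16.7; c'Δl = 15.05; W sinα = -3.3
Slice 2: Δl = 1.4/cos(-3.4°) = 1.402 m; N'_2 = 60·cos(-3.4°) = 59.9; c'Δl = 17.25; W sinα = -3.6
Slice 3: Δl = 2.7/cos9.1° = 2.734 m; N'_3 = 182·cos9.1° = 179.7; c'Δl = 33.63; W sinα = 28.8
Slice 4: Δl = 1.4/cos22.0° = 1.510 m; N'_4 = 79·cos22.0° = 73.2; c'Δl = 18.57; W sinα = 29.6
Slice 5: Δl = 3.2/cos38.1° = 4.066 m; N'_5 = 98·cos38.1° = 77.1; c'Δl = 50.02; W sinα = 60.5
Σc'Δl = 134.5 kN/m; ΣN' = 406.6 kN/m; ΣW sinα = 112.0 kN/m
Resisting = 134.5 + 406.6·tan21.2° = 134.5 + 157.7 = 292.3 kN/m
FS = 292.3 / 112.0 = 2.610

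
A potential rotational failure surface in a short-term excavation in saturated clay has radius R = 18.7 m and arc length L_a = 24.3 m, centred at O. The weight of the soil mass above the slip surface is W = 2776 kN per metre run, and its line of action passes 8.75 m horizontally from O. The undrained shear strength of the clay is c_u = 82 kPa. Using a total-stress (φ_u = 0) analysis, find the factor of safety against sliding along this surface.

Taking moments about the centre O, the resisting moment is provided by the undrained shear strength acting along the arc:
M_R = c_u·L_a·R = 82·24.30·18.7 = 37261.6 kN·m/m
M_D = W·d = 2776·8.75 = 24290.0 kN·m/m
FS = M_R / M_D = 37261.6 / 24290.0 = 1.534

FS = 1.53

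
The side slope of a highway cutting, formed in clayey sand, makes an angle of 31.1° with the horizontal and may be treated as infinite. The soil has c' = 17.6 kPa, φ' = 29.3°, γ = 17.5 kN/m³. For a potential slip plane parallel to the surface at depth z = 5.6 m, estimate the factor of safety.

For an infinite slope with a slip plane parallel to the surface (no pore pressure): FS = [c' + γz cos²β tanφ'] / [γz sinβ cosβ].
γz = 17.5·5.6 = 98.00 kN/m²
Numerator = 17.6 + 98.00·cos²31.1°·tan29.3° = 17.6 + 98.00·0.7332·0.5612 = 57.922 kPa
Denominator = 98.00·sin31.1°·cos31.1° = 98.00·0.5165·0.8563 = 43.344 kPa
FS = 57.922 / 43.344 = 1.336

FS = 1.34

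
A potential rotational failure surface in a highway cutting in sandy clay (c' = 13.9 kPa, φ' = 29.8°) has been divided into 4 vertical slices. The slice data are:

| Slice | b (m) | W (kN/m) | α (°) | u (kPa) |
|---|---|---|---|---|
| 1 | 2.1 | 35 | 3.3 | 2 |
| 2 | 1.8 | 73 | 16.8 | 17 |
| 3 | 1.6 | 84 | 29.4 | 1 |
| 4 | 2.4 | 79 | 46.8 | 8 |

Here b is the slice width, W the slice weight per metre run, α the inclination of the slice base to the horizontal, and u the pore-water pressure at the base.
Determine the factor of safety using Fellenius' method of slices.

Ordinary method of slices: FS = Σ[c'·Δl_i + (W_i cosα_i − u_i·Δl_i)·tanφ'] / Σ W_i sinα_i, with Δl_i = b_i / cosα_i.
Slice 1: Δl = 2.1/cos3.3° = 2.103 m; N'_1 = 35·cos3.3° − 2·2.103 = 30.7; c'Δl = 29.24; W sinα = 2.0
Slice 2: Δl = 1.8/cos16.8° = 1.880 m; N'_2 = 73·cos16.8° − 17·1.880 = 37.9; c'Δl = 26.14; W sinα = 21.1
Slice 3: Δl = 1.6/cos29.4° = 1.837 m; N'_3 = 84·cos29.4° − 1·1.837 = 71.3; c'Δl = 25.53; W sinα = 41.2
Slice 4: Δl = 2.4/cos46.8° = 3.506 m; N'_4 = 79·cos46.8° − 8·3.506 = 26.0; c'Δl = 48.73; W sinα = 57.6
Σc'Δl = 129.6 kN/m; ΣN' = 166.0 kN/m; ΣW sinα = 121.9 kN/m
Resisting = 129.6 + 166.0·tan29.8° = 129.6 + 95.1 = 224.7 kN/m
FS = 224.7 / 121.9 = 1.843

FS = 1.84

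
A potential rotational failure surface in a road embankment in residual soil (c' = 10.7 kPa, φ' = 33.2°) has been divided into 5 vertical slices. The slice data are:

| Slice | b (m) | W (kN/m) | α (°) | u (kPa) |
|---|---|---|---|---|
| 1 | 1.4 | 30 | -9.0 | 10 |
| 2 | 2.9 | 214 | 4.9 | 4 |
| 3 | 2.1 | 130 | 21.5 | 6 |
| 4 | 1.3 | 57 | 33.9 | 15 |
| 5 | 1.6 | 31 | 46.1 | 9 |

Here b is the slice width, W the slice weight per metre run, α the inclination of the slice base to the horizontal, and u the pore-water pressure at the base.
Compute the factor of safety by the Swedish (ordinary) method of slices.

Ordinary method of slices: FS = Σ[c'·Δl_i + (W_i cosα_i − u_i·Δl_i)·tanφ'] / Σ W_i sinα_i, with Δl_i = b_i / cosα_i.
Slice 1: Δl = 1.4/cos(-9.0°) = 1.417 m; N'_1 = 30·cos(-9.0°) − 10·1.417 = 15.5; c'Δl = 15.17; W sinα = -4.7
Slice 2: Δl = 2.9/cos4.9° = 2.911 m; N'_2 = 214·cos4.9° − 4·2.911 = 201.6; c'Δl = 31.14; W sinα = 18.3
Slice 3: Δl = 2.1/cos21.5° = 2.257 m; N'_3 = 130·cos21.5° − 6·2.257 = 107.4; c'Δl = 24.15; W sinα = 47.6
Slice 4: Δl = 1.3/cos33.9° = 1.566 m; N'_4 = 57·cos33.9° − 15·1.566 = 23.8; c'Δl = 16.76; W sinα = 31.8
Slice 5: Δl = 1.6/cos46.1° = 2.307 m; N'_5 = 31·cos46.1° − 9·2.307 = 0.7; c'Δl = 24.69; W sinα = 22.3
Σc'Δl = 111.9 kN/m; ΣN' = 349.0 kN/m; ΣW sinα = 115.4 kN/m
Resisting = 111.9 + 349.0·tan33.2° = 111.9 + 228.4 = 340.3 kN/m
FS = 340.3 / 115.4 = 2.950

FS = 2.95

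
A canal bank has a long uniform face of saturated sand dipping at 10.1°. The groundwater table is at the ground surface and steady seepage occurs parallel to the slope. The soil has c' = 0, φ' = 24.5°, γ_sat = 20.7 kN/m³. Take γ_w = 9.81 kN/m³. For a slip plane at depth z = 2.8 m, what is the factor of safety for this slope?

FS = 1.35

With seepage parallel to the slope and the water table at the surface, the effective normal stress on the slip plane uses the buoyant unit weight γ' = γ_sat − γ_w while the driving shear stress uses γ_sat:
FS = [c' + γ' z cos²β tanφ'] / [γ_sat z sinβ cosβ]
(For c' = 0 this reduces to FS = (γ'/γ_sat)·tanφ'/tanβ.)
γ' = 20.7 − 9.81 = 10.89 kN/m³
Numerator = 0.0 + 10.89·2.8·cos²10.1°·tan24.5° = 0.0 + 10.89·2.8·0.9692·0.4557 = 13.469 kPa
Denominator = 20.7·2.8·sin10.1°·cos10.1° = 20.7·2.8·0.1754·0.9845 = 10.007 kPa
FS = 13.469 / 10.007 = 1.346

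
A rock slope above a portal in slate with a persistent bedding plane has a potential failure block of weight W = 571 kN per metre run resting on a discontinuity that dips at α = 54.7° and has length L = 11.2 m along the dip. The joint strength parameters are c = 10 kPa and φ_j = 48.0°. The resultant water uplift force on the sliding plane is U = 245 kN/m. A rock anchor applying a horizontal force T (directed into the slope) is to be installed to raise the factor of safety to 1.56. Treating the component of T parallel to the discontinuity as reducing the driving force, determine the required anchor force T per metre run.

T = 288 kN/m

Resolving forces along and normal to the sliding plane, with the horizontal anchor force T adding T·sinα to the effective normal force and T·cosα acting up the plane against the driving force:
FS = [cL + (W cosα − U + T sinα) tanφ_j] / [W sinα − T cosα]
Without the anchor: N' = 85.0 kN/m, driving T_d = 466.0 kN/m, resisting R = 10·11.2 + 85.0·tan48.0° = 206.4 kN/m, FS = 0.44.
Setting FS = 1.56 and solving for T:
1.56·(466.0 − T cos54.7°) = 206.4 + T sin54.7°·tan48.0°
T·(sin54.7°·tan48.0° + 1.56·cos54.7°) = 1.56·466.0 − 206.4
T·(0.8161·1.1106 + 1.56·0.5779) = 727.0 − 206.4 = 520.6
T·1.8079 = 520.6
T = 288.0 kN/m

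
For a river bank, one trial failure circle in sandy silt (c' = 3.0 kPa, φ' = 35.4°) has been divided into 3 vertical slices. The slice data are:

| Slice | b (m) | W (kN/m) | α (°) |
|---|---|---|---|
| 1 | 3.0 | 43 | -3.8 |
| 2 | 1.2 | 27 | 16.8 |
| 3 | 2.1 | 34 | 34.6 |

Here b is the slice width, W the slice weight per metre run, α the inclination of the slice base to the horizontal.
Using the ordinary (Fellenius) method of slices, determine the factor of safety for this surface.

FS = 3.68

Ordinary method of slices: FS = Σ[c'·Δl_i + (W_i cosα_i)·tanφ'] / Σ W_i sinα_i, with Δl_i = b_i / cosα_i.
Slice 1: Δl = 3.0/cos(-3.8°) = 3.007 m; N'_1 = 43·cos(-3.8°) = 42.9; c'Δl = 9.02; W sinα = -2.8
Slice 2: Δl = 1.2/cos16.8° = 1.254 m; N'_2 = 27·cos16.8° = 25.8; c'Δl = 3.76; W sinα = 7.8
Slice 3: Δl = 2.1/cos34.6° = 2.551 m; N'_3 = 34·cos34.6° = 28.0; c'Δl = 7.65; W sinα = 19.3
Σc'Δl = 20.4 kN/m; ΣN' = 96.7 kN/m; ΣW sinα = 24.3 kN/m
Resisting = 20.4 + 96.7·tan35.4° = 20.4 + 68.7 = 89.2 kN/m
FS = 89.2 / 24.3 = 3.676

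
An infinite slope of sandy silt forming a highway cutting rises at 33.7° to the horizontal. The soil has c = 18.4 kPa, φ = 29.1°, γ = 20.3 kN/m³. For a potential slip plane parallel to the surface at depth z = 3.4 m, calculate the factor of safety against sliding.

FS = 1.41

For an infinite slope with a slip plane parallel to the surface (no pore pressure): FS = [c + γz cos²β tanφ] / [γz sinβ cosβ].
γz = 20.3·3.4 = 69.02 kN/m²
Numerator = 18.4 + 69.02·cos²33.7°·tan29.1° = 18.4 + 69.02·0.6921·0.5566 = 44.990 kPa
Denominator = 69.02·sin33.7°·cos33.7° = 69.02·0.5548·0.8320 = 31.860 kPa
FS = 44.990 / 31.860 = 1.412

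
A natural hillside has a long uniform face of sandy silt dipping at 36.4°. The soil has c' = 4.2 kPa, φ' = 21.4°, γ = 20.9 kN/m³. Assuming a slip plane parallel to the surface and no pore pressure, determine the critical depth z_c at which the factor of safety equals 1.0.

z_c = 0.90 m

Setting FS = 1.00 in FS = [c' + γz cos²β tanφ'] / [γz sinβ cosβ] and solving for z:
z = c' / [γ cosβ (FS·sinβ − cosβ·tanφ')]
  = 4.2 / [20.9·cos36.4°·(1.00·sin36.4° − cos36.4°·tan21.4°)]
  = 4.2 / [20.9·0.8049·(1.00·0.5934 − 0.8049·0.3919)]
  = 4.2 / 4.6763 = 0.898 m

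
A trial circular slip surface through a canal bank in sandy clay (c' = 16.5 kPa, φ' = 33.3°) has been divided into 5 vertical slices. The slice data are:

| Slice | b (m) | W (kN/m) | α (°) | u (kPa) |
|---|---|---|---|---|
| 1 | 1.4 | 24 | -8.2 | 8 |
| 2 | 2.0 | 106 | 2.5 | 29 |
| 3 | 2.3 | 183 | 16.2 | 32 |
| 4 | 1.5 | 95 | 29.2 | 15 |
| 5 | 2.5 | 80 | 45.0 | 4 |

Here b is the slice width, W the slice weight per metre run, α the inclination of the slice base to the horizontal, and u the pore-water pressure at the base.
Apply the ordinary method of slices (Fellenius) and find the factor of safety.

FS = 2.27

Ordinary method of slices: FS = Σ[c'·Δl_i + (W_i cosα_i − u_i·Δl_i)·tanφ'] / Σ W_i sinα_i, with Δl_i = b_i / cosα_i.
Slice 1: Δl = 1.4/cos(-8.2°) = 1.414 m; N'_1 = 24·cos(-8.2°) − 8·1.414 = 12.4; c'Δl = 23.34; W sinα = -3.4
Slice 2: Δl = 2.0/cos2.5° = 2.002 m; N'_2 = 106·cos2.5° − 29·2.002 = 47.8; c'Δl = 33.03; W sinα = 4.6
Slice 3: Δl = 2.3/cos16.2° = 2.395 m; N'_3 = 183·cos16.2° − 32·2.395 = 99.1; c'Δl = 39.52; W sinα = 51.1
Slice 4: Δl = 1.5/cos29.2° = 1.718 m; N'_4 = 95·cos29.2° − 15·1.718 = 57.2; c'Δl = 28.35; W sinα = 46.3
Slice 5: Δl = 2.5/cos45.0° = 3.536 m; N'_5 = 80·cos45.0° − 4·3.536 = 42.4; c'Δl = 58.34; W sinα = 56.6
Σc'Δl = 182.6 kN/m; ΣN' = 259.0 kN/m; ΣW sinα = 155.2 kN/m
Resisting = 182.6 + 259.0·tan33.3° = 182.6 + 170.1 = 352.7 kN/m
FS = 352.7 / 155.2 = 2.273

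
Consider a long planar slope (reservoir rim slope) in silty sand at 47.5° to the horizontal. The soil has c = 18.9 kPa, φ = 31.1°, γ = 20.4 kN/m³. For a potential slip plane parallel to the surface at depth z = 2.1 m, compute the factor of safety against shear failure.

For an infinite slope with a slip plane parallel to the surface (no pore pressure): FS = [c + γz cos²β tanφ] / [γz sinβ cosβ].
γz = 20.4·2.1 = 42.84 kN/m²
Numerator = 18.9 + 42.84·cos²47.5°·tan31.1° = 18.9 + 42.84·0.4564·0.6032 = 30.695 kPa
Denominator = 42.84·sin47.5°·cos47.5° = 42.84·0.7373·0.6756 = 21.338 kPa
FS = 30.695 / 21.338 = 1.438

FS = 1.44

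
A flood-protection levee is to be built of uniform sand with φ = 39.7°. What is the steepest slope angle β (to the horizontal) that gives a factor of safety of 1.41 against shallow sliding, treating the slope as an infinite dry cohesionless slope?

β = 30.5°

For an infinite dry cohesionless slope FS = tanφ/tanβ, so tanβ = tanφ / FS.
tanβ = tan39.7° / 1.41 = 0.8302 / 1.41 = 0.5888
β = arctan(0.5888) = 30.49°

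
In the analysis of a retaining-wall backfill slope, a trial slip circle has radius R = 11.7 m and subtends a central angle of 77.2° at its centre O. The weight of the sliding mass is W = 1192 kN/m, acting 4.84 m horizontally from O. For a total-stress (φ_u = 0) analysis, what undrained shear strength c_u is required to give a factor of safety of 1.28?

FS = c_u·L_a·R / (W·d), so c_u = FS·W·d / (L_a·R).
Arc length L_a = R·θ = 11.7·(77.2°·π/180) = 11.7·1.3474 = 15.76 m
c_u = 1.28·1192·4.84 / (15.76·11.7) = 7384.7 / 184.44 = 40.04 kPa

c_u = 40.0 kPa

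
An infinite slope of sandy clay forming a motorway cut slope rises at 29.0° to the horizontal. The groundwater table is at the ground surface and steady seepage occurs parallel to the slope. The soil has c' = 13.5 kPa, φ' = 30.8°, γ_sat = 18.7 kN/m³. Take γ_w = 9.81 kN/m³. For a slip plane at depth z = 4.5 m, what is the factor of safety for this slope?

FS = 0.89

With seepage parallel to the slope and the water table at the surface, the effective normal stress on the slip plane uses the buoyant unit weight γ' = γ_sat − γ_w while the driving shear stress uses γ_sat:
FS = [c' + γ' z cos²β tanφ'] / [γ_sat z sinβ cosβ]
γ' = 18.7 − 9.81 = 8.89 kN/m³
Numerator = 13.5 + 8.89·4.5·cos²29.0°·tan30.8° = 13.5 + 8.89·4.5·0.7650·0.5961 = 31.743 kPa
Denominator = 18.7·4.5·sin29.0°·cos29.0° = 18.7·4.5·0.4848·0.8746 = 35.682 kPa
FS = 31.743 / 35.682 = 0.890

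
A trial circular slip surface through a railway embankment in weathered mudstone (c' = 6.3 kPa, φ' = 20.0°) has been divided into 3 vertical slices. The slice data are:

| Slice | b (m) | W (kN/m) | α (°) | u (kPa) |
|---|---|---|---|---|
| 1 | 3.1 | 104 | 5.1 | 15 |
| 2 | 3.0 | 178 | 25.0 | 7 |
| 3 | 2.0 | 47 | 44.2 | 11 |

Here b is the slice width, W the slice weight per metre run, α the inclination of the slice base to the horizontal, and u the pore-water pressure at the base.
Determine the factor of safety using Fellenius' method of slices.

FS = 1.11

Ordinary method of slices: FS = Σ[c'·Δl_i + (W_i cosα_i − u_i·Δl_i)·tanφ'] / Σ W_i sinα_i, with Δl_i = b_i / cosα_i.
Slice 1: Δl = 3.1/cos5.1° = 3.112 m; N'_1 = 104·cos5.1° − 15·3.112 = 56.9; c'Δl = 19.61; W sinα = 9.2
Slice 2: Δl = 3.0/cos25.0° = 3.310 m; N'_2 = 178·cos25.0° − 7·3.310 = 138.2; c'Δl = 20.85; W sinα = 75.2
Slice 3: Δl = 2.0/cos44.2° = 2.790 m; N'_3 = 47·cos44.2° − 11·2.790 = 3.0; c'Δl = 17.58; W sinα = 32.8
Σc'Δl = 58.0 kN/m; ΣN' = 198.1 kN/m; ΣW sinα = 117.2 kN/m
Resisting = 58.0 + 198.1·tan20.0° = 58.0 + 72.1 = 130.1 kN/m
FS = 130.1 / 117.2 = 1.110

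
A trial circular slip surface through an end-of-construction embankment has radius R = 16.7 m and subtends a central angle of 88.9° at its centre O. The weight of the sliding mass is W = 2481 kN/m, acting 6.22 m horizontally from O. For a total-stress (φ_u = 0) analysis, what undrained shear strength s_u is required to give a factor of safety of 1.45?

s_u = 51.7 kPa

FS = s_u·L_a·R / (W·d), so s_u = FS·W·d / (L_a·R).
Arc length L_a = R·θ = 16.7·(88.9°·π/180) = 16.7·1.5516 = 25.91 m
s_u = 1.45·2481·6.22 / (25.91·16.7) = 22376.1 / 432.73 = 51.71 kPa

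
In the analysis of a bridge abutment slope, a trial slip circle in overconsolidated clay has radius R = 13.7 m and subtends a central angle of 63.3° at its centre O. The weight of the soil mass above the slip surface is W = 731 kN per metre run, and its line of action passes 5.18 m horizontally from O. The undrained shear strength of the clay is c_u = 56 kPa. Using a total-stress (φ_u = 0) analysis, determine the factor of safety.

FS = 3.07

Taking moments about the centre O, the resisting moment is provided by the undrained shear strength acting along the arc:
Arc length L_a = R·θ = 13.7·(63.3°·π/180) = 13.7·1.1048 = 15.14 m
M_R = c_u·L_a·R = 56·15.14·13.7 = 11612.1 kN·m/m
M_D = W·d = 731·5.18 = 3786.6 kN·m/m
FS = M_R / M_D = 11612.1 / 3786.6 = 3.067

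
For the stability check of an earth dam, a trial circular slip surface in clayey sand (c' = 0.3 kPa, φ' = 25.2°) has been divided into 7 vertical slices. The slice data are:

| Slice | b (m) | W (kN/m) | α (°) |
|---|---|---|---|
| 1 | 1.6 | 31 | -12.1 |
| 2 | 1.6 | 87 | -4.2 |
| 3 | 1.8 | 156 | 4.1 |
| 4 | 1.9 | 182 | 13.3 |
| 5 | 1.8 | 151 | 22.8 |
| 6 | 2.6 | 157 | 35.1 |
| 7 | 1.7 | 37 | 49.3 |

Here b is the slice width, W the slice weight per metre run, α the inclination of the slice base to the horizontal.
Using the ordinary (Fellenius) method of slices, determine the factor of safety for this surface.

FS = 1.63

Ordinary method of slices: FS = Σ[c'·Δl_i + (W_i cosα_i)·tanφ'] / Σ W_i sinα_i, with Δl_i = b_i / cosα_i.
Slice 1: Δl = 1.6/cos(-12.1°) = 1.636 m; N'_1 = 31·cos(-12.1°) = 30.3; c'Δl = 0.49; W sinα = -6.5
Slice 2: Δl = 1.6/cos(-4.2°) = 1.604 m; N'_2 = 87·cos(-4.2°) = 86.8; c'Δl = 0.48; W sinα = -6.4
Slice 3: Δl = 1.8/cos4.1° = 1.805 m; N'_3 = 156·cos4.1° = 155.6; c'Δl = 0.54; W sinα = 11.2
Slice 4: Δl = 1.9/cos13.3° = 1.952 m; N'_4 = 182·cos13.3° = 177.1; c'Δl = 0.59; W sinα = 41.9
Slice 5: Δl = 1.8/cos22.8° = 1.953 m; N'_5 = 151·cos22.8° = 139.2; c'Δl = 0.59; W sinα = 58.5
Slice 6: Δl = 2.6/cos35.1° = 3.178 m; N'_6 = 157·cos35.1° = 128.4; c'Δl = 0.95; W sinα = 90.3
Slice 7: Δl = 1.7/cos49.3° = 2.607 m; N'_7 = 37·cos49.3° = 24.1; c'Δl = 0.78; W sinα = 28.1
Σc'Δl = 4.4 kN/m; ΣN' = 741.6 kN/m; ΣW sinα = 217.0 kN/m
Resisting = 4.4 + 741.6·tan25.2° = 4.4 + 349.0 = 353.4 kN/m
FS = 353.4 / 217.0 = 1.629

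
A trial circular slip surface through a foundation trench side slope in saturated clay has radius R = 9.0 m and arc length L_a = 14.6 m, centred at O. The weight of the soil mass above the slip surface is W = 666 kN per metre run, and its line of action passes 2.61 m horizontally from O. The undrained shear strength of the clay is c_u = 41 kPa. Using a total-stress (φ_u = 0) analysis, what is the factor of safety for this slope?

FS = 3.10

Taking moments about the centre O, the resisting moment is provided by the undrained shear strength acting along the arc:
M_R = c_u·L_a·R = 41·14.60·9.0 = 5387.4 kN·m/m
M_D = W·d = 666·2.61 = 1738.3 kN·m/m
FS = M_R / M_D = 5387.4 / 1738.3 = 3.099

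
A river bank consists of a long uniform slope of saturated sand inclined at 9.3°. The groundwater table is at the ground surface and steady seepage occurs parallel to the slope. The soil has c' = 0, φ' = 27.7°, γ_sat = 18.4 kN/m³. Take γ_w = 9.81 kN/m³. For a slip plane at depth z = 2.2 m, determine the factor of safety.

With seepage parallel to the slope and the water table at the surface, the effective normal stress on the slip plane uses the buoyant unit weight γ' = γ_sat − γ_w while the driving shear stress uses γ_sat:
FS = [c' + γ' z cos²β tanφ'] / [γ_sat z sinβ cosβ]
(For c' = 0 this reduces to FS = (γ'/γ_sat)·tanφ'/tanβ.)
γ' = 18.4 − 9.81 = 8.59 kN/m³
Numerator = 0.0 + 8.59·2.2·cos²9.3°·tan27.7° = 0.0 + 8.59·2.2·0.9739·0.5250 = 9.663 kPa
Denominator = 18.4·2.2·sin9.3°·cos9.3° = 18.4·2.2·0.1616·0.9869 = 6.456 kPa
FS = 9.663 / 6.456 = 1.497

FS = 1.50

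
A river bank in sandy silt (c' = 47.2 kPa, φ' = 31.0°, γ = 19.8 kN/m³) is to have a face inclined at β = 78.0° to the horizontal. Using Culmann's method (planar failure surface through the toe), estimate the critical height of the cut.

Culmann's analysis gives the critical failure plane at α_cr = (β + φ')/2 = (78.0 + 31.0)/2 = 54.5°, and the critical height
H_c = (4c'/γ) · sinβ cosφ' / [1 − cos(β − φ')]
    = (4·47.2/19.8) · sin78.0°·cos31.0° / [1 − cos(47.0°)]
    = 9.535 · 0.9781·0.8572 / [1 − 0.6820]
    = 9.535 · 0.8384 / 0.3180
    = 25.14 m

H_c = 25.14 m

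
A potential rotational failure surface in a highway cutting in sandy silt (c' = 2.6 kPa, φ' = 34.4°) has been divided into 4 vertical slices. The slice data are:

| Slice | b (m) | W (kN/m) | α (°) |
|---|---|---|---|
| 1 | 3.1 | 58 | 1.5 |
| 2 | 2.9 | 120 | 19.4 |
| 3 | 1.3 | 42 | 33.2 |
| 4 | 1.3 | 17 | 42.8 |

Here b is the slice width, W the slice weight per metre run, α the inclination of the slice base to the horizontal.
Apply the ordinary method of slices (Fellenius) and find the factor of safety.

Ordinary method of slices: FS = Σ[c'·Δl_i + (W_i cosα_i)·tanφ'] / Σ W_i sinα_i, with Δl_i = b_i / cosα_i.
Slice 1: Δl = 3.1/cos1.5° = 3.101 m; N'_1 = 58·cos1.5° = 58.0; c'Δl = 8.06; W sinα = 1.5
Slice 2: Δl = 2.9/cos19.4° = 3.075 m; N'_2 = 120·cos19.4° = 113.2; c'Δl = 7.99; W sinα = 39.9
Slice 3: Δl = 1.3/cos33.2° = 1.554 m; N'_3 = 42·cos33.2° = 35.1; c'Δl = 4.04; W sinα = 23.0
Slice 4: Δl = 1.3/cos42.8° = 1.772 m; N'_4 = 17·cos42.8° = 12.5; c'Δl = 4.61; W sinα = 11.6
Σc'Δl = 24.7 kN/m; ΣN' = 218.8 kN/m; ΣW sinα = 75.9 kN/m
Resisting = 24.7 + 218.8·tan34.4° = 24.7 + 149.8 = 174.5 kN/m
FS = 174.5 / 75.9 = 2.298

FS = 2.30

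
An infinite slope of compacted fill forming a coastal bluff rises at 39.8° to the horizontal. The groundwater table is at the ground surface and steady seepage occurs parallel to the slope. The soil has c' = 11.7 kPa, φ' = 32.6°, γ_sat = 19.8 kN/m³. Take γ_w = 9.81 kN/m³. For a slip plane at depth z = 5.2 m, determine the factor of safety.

With seepage parallel to the slope and the water table at the surface, the effective normal stress on the slip plane uses the buoyant unit weight γ' = γ_sat − γ_w while the driving shear stress uses γ_sat:
FS = [c' + γ' z cos²β tanφ'] / [γ_sat z sinβ cosβ]
γ' = 19.8 − 9.81 = 9.99 kN/m³
Numerator = 11.7 + 9.99·5.2·cos²39.8°·tan32.6° = 11.7 + 9.99·5.2·0.5903·0.6395 = 31.310 kPa
Denominator = 19.8·5.2·sin39.8°·cos39.8° = 19.8·5.2·0.6401·0.7683 = 50.634 kPa
FS = 31.310 / 50.634 = 0.618

FS = 0.62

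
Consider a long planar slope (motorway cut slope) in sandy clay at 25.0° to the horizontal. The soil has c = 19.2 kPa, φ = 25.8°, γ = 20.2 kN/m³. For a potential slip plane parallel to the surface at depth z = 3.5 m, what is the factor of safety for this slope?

For an infinite slope with a slip plane parallel to the surface (no pore pressure): FS = [c + γz cos²β tanφ] / [γz sinβ cosβ].
γz = 20.2·3.5 = 70.70 kN/m²
Numerator = 19.2 + 70.70·cos²25.0°·tan25.8° = 19.2 + 70.70·0.8214·0.4834 = 47.273 kPa
Denominator = 70.70·sin25.0°·cos25.0° = 70.70·0.4226·0.9063 = 27.080 kPa
FS = 47.273 / 27.080 = 1.746

FS = 1.75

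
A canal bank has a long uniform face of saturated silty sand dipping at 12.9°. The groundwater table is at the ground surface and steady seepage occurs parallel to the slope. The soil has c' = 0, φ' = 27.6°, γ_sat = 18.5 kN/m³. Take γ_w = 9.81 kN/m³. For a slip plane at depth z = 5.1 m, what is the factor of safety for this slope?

FS = 1.07

With seepage parallel to the slope and the water table at the surface, the effective normal stress on the slip plane uses the buoyant unit weight γ' = γ_sat − γ_w while the driving shear stress uses γ_sat:
FS = [c' + γ' z cos²β tanφ'] / [γ_sat z sinβ cosβ]
(For c' = 0 this reduces to FS = (γ'/γ_sat)·tanφ'/tanβ.)
γ' = 18.5 − 9.81 = 8.69 kN/m³
Numerator = 0.0 + 8.69·5.1·cos²12.9°·tan27.6° = 0.0 + 8.69·5.1·0.9502·0.5228 = 22.015 kPa
Denominator = 18.5·5.1·sin12.9°·cos12.9° = 18.5·5.1·0.2233·0.9748 = 20.532 kPa
FS = 22.015 / 20.532 = 1.072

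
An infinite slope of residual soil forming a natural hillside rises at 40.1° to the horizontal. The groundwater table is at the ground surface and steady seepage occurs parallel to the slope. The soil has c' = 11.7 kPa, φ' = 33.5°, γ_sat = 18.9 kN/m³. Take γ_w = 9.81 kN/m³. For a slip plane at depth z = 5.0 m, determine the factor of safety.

FS = 0.63

With seepage parallel to the slope and the water table at the surface, the effective normal stress on the slip plane uses the buoyant unit weight γ' = γ_sat − γ_w while the driving shear stress uses γ_sat:
FS = [c' + γ' z cos²β tanφ'] / [γ_sat z sinβ cosβ]
γ' = 18.9 − 9.81 = 9.09 kN/m³
Numerator = 11.7 + 9.09·5.0·cos²40.1°·tan33.5° = 11.7 + 9.09·5.0·0.5851·0.6619 = 29.302 kPa
Denominator = 18.9·5.0·sin40.1°·cos40.1° = 18.9·5.0·0.6441·0.7649 = 46.561 kPa
FS = 29.302 / 46.561 = 0.629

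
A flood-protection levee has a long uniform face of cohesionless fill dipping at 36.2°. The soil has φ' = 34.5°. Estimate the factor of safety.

For a dry cohesionless infinite slope the factor of safety is FS = tanφ' / tanβ.
FS = tan34.5° / tan36.2° = 0.6873 / 0.7319 = 0.939

FS = 0.94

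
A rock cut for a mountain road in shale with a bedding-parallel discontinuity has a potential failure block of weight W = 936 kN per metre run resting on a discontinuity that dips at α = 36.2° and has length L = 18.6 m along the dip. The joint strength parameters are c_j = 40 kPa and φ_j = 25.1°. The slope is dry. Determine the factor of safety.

Resolving the block weight along and normal to the plane and applying the Mohr–Coulomb strength on the joint:
N' = W cosα = 936·cos36.2° = 755.3 kN/m
Driving force T = W sinα = 936·sin36.2° = 552.8 kN/m
Resisting force R = c_j·L + N'·tanφ_j = 40·18.6 + 755.3·tan25.1° = 744.0 + 353.8 = 1097.8 kN/m
FS = R / T = 1097.8 / 552.8 = 1.986

FS = 1.99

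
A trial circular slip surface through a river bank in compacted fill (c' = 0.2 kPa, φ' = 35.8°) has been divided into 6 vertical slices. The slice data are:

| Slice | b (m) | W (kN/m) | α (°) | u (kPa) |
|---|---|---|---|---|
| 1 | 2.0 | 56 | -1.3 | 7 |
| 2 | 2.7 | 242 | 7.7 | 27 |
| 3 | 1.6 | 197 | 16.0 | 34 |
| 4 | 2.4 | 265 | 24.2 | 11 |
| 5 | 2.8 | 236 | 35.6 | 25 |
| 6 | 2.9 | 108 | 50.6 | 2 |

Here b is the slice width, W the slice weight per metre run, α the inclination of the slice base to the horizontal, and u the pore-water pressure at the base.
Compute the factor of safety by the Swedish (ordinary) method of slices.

Ordinary method of slices: FS = Σ[c'·Δl_i + (W_i cosα_i − u_i·Δl_i)·tanφ'] / Σ W_i sinα_i, with Δl_i = b_i / cosα_i.
Slice 1: Δl = 2.0/cos(-1.3°) = 2.001 m; N'_1 = 56·cos(-1.3°) − 7·2.001 = 42.0; c'Δl = 0.40; W sinα = -1.3
Slice 2: Δl = 2.7/cos7.7° = 2.725 m; N'_2 = 242·cos7.7° − 27·2.725 = 166.3; c'Δl = 0.54; W sinα = 32.4
Slice 3: Δl = 1.6/cos16.0° = 1.664 m; N'_3 = 197·cos16.0° − 34·1.664 = 132.8; c'Δl = 0.33; W sinα = 54.3
Slice 4: Δl = 2.4/cos24.2° = 2.631 m; N'_4 = 265·cos24.2° − 11·2.631 = 212.8; c'Δl = 0.53; W sinα = 108.6
Slice 5: Δl = 2.8/cos35.6° = 3.444 m; N'_5 = 236·cos35.6° − 25·3.444 = 105.8; c'Δl = 0.69; W sinα = 137.4
Slice 6: Δl = 2.9/cos50.6° = 4.569 m; N'_6 = 108·cos50.6° − 2·4.569 = 59.4; c'Δl = 0.91; W sinα = 83.5
Σc'Δl = 3.4 kN/m; ΣN' = 719.0 kN/m; ΣW sinα = 414.9 kN/m
Resisting = 3.4 + 719.0·tan35.8° = 3.4 + 518.6 = 522.0 kN/m
FS = 522.0 / 414.9 = 1.258

FS = 1.26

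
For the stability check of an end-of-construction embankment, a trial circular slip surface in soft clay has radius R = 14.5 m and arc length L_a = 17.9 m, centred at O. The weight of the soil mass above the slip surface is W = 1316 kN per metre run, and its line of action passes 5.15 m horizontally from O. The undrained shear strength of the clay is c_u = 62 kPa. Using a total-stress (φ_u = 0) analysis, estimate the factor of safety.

FS = 2.37

Taking moments about the centre O, the resisting moment is provided by the undrained shear strength acting along the arc:
M_R = c_u·L_a·R = 62·17.90·14.5 = 16092.1 kN·m/m
M_D = W·d = 1316·5.15 = 6777.4 kN·m/m
FS = M_R / M_D = 16092.1 / 6777.4 = 2.374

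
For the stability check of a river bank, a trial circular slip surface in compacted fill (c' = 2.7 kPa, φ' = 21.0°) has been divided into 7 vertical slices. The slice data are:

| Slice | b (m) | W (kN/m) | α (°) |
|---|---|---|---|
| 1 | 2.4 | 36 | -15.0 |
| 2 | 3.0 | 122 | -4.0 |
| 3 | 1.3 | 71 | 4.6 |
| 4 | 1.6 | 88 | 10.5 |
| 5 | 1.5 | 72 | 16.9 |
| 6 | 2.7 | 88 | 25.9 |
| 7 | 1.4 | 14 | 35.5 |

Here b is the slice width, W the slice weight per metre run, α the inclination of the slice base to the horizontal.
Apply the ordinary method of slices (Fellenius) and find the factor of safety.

FS = 3.10

Ordinary method of slices: FS = Σ[c'·Δl_i + (W_i cosα_i)·tanφ'] / Σ W_i sinα_i, with Δl_i = b_i / cosα_i.
Slice 1: Δl = 2.4/cos(-15.0°) = 2.485 m; N'_1 = 36·cos(-15.0°) = 34.8; c'Δl = 6.71; W sinα = -9.3
Slice 2: Δl = 3.0/cos(-4.0°) = 3.007 m; N'_2 = 122·cos(-4.0°) = 121.7; c'Δl = 8.12; W sinα = -8.5
Slice 3: Δl = 1.3/cos4.6° = 1.304 m; N'_3 = 71·cos4.6° = 70.8; c'Δl = 3.52; W sinα = 5.7
Slice 4: Δl = 1.6/cos10.5° = 1.627 m; N'_4 = 88·cos10.5° = 86.5; c'Δl = 4.39; W sinα = 16.0
Slice 5: Δl = 1.5/cos16.9° = 1.568 m; N'_5 = 72·cos16.9° = 68.9; c'Δl = 4.23; W sinα = 20.9
Slice 6: Δl = 2.7/cos25.9° = 3.001 m; N'_6 = 88·cos25.9° = 79.2; c'Δl = 8.10; W sinα = 38.4
Slice 7: Δl = 1.4/cos35.5° = 1.720 m; N'_7 = 14·cos35.5° = 11.4; c'Δl = 4.64; W sinα = 8.1
Σc'Δl = 39.7 kN/m; ΣN' = 473.2 kN/m; ΣW sinα = 71.4 kN/m
Resisting = 39.7 + 473.2·tan21.0° = 39.7 + 181.7 = 221.4 kN/m
FS = 221.4 / 71.4 = 3.100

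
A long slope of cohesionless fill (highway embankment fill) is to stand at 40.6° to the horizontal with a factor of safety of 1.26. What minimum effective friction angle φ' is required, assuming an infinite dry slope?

φ' = 47.2°

FS = tanφ'/tanβ ⇒ tanφ' = FS · tanβ = 1.26 · tan40.6° = 1.0800
φ' = arctan(1.0800) = 47.20°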